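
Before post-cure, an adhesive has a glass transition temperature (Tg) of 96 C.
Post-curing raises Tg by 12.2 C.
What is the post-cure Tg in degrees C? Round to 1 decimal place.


Tg_post = Tg_base + delta_Tg
= 96 + 12.2
= 108.2 C

108.2


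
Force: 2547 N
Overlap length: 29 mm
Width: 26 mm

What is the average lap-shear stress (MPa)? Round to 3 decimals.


Average shear stress = F / (overlap * width)
= 2547 / (29 * 26)
= 3.378 MPa

3.378


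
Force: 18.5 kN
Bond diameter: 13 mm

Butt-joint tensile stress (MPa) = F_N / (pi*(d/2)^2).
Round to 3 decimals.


F_N = 18.5 * 1000 = 18500.0 N
A = pi*(6.5)^2 = 132.7323 mm^2
stress = 18500.0 / 132.7323 = 139.378 MPa

139.378


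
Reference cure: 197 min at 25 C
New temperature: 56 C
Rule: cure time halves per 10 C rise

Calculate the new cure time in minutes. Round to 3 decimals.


factor = 2^((56-25)/10) = 8.5742
t_new = 197 / 8.5742 = 22.976 min

22.976


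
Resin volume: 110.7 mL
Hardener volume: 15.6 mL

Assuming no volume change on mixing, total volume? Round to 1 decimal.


V_total = 110.7 + 15.6 = 126.3 mL

126.3


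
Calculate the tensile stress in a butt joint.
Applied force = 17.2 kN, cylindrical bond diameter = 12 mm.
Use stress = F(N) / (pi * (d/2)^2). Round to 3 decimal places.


A = pi * 6.0^2 = 113.0973 mm^2
sigma = 17200.0 / 113.0973 = 152.081 MPa

152.081


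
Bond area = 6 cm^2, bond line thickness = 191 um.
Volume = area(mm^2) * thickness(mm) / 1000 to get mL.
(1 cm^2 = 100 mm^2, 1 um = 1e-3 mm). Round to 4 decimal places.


area_mm2 = 6 * 100 = 600
blt_mm = 191 * 1e-3 = 0.191
vol_mm3 = 600 * 0.191 = 114.6
vol_mL = 114.6 / 1000 = 0.1146 mL

0.1146


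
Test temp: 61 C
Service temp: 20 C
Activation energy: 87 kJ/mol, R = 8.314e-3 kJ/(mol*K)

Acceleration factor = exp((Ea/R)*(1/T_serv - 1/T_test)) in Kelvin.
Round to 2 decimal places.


AF = exp((87/0.008314)*(1/293.15 - 1/334.15))
= 79.83

79.83


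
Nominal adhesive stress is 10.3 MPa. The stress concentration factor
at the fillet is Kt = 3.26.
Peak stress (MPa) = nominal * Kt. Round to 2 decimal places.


Peak = 10.3 * 3.26 = 33.58 MPa

33.58


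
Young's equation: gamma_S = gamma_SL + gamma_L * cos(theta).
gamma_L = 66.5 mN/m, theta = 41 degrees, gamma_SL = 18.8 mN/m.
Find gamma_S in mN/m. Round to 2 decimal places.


cos(41 deg) = 0.754710
gamma_S = 18.8 + 66.5 * 0.754710
= 68.99 mN/m

68.99


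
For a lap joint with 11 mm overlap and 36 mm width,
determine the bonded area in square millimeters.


Area = 11 * 36 = 396 mm^2

396


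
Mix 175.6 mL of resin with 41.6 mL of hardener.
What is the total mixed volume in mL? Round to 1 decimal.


Total = 175.6 + 41.6 = 217.2 mL

217.2


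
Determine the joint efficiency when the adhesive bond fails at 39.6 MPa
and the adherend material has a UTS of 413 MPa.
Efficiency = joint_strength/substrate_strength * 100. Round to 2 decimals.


Joint efficiency = 39.6 / 413 * 100
= 9.59%

9.59


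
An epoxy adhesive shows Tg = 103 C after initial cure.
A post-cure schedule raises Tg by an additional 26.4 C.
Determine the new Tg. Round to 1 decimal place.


New Tg = 103 + 26.4
= 129.4 C

129.4


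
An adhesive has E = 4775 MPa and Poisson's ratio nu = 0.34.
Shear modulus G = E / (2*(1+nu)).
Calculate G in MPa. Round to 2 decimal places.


G = 4775 / (2*(1+0.34))
= 4775 / 2.68
= 1781.72 MPa

1781.72


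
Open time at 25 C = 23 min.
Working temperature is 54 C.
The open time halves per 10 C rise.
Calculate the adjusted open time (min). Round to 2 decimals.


factor = 2^((54 - 25) / 10) = 7.4643
ot = 23 / 7.4643 = 3.08 min

3.08


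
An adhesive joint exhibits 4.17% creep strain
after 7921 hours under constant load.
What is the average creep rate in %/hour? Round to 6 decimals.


Creep rate = strain / time
= 4.17 / 7921
= 0.000526 %/h

0.000526


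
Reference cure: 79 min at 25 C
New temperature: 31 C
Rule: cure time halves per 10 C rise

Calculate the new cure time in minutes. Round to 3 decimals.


factor = 2^((31-25)/10) = 1.5157
t_new = 79 / 1.5157 = 52.121 min

52.121


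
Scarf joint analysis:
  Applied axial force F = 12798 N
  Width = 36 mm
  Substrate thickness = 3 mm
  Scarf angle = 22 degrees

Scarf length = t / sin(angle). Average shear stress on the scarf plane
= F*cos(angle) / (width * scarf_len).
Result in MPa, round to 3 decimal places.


Scarf length = 3 / sin(22 deg) = 8.0084 mm
cos(22 deg) = 0.927184
Shear = 12798 * 0.927184 / (36 * 8.0084)
= 41.159 MPa

41.159


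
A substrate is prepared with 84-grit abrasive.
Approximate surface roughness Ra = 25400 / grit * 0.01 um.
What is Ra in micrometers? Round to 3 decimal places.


Ra = 25400 / 84 * 0.01 = 3.024 um

3.024


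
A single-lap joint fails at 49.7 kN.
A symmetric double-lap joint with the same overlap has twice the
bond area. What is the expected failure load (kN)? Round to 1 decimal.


Double-lap load = 2 * 49.7 = 99.4 kN

99.4


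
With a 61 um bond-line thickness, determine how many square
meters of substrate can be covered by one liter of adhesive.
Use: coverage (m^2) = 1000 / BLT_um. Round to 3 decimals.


Coverage = 1000 / 61 = 16.393 m^2

16.393


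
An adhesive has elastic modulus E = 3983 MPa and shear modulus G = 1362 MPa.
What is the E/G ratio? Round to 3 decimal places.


E/G = 3983 / 1362 = 2.924

2.924


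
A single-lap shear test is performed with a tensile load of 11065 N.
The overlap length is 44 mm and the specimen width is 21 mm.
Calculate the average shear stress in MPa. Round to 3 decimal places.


Shear stress = F / (overlap * width)
= 11065 / (44 * 21)
= 11065 / 924
= 11.975 MPa

11.975


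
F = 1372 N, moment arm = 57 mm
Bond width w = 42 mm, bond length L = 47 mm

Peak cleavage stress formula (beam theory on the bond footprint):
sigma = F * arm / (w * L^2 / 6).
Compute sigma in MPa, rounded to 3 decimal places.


sigma = (1372 * 57) / (42 * 2209 / 6)
= 78204 * 6 / 92778
= 469224 / 92778
= 5.057 MPa

5.057


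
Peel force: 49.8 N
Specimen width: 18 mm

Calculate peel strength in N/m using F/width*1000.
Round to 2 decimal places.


Peel strength = 49.8 / 18 * 1000 = 2766.67 N/m

2766.67


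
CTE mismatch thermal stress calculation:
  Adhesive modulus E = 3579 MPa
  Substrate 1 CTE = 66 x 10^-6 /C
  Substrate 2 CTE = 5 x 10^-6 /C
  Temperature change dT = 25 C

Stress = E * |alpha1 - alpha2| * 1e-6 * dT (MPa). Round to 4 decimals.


delta_alpha = |66 - 5| = 61 x 10^-6/C
Stress = 3579 * 61e-6 * 25
= 5.4580 MPa

5.4580


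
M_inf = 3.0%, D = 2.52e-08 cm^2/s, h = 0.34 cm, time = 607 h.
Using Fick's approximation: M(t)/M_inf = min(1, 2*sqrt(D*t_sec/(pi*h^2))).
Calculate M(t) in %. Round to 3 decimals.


t = 2185200 s
ratio = min(1, 2*sqrt(2.52e-08*2185200/(pi*0.1156)))
= 0.778793
M(t) = 3.0 * 0.778793 = 2.336%

2.336


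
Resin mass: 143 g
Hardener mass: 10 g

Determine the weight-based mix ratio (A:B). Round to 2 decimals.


Ratio = 143 / 10 = 14.30

14.30


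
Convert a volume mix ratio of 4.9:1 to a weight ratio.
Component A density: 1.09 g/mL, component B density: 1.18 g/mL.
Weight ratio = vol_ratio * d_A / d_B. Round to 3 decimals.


= 4.9 * 1.09 / 1.18 = 4.526

4.526


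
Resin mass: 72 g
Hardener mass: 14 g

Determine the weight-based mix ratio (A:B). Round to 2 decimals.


Ratio = 72 / 14 = 5.14

5.14


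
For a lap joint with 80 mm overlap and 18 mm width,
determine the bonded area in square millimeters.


Area = 80 * 18 = 1440 mm^2

1440


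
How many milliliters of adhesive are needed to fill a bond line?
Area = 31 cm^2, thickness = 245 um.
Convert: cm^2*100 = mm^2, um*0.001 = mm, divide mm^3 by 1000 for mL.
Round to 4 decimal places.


= (31 * 100) * (245 * 0.001) / 1000
= 0.7595 mL

0.7595


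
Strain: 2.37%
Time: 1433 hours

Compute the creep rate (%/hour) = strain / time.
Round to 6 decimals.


Creep rate = 2.37 / 1433
= 0.001654 %/h

0.001654


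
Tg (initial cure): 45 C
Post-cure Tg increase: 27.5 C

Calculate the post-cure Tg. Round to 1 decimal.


Post-cure Tg = 45 + 27.5 = 72.5 C

72.5


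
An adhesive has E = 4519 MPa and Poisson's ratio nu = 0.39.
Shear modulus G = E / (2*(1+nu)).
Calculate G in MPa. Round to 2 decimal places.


G = 4519 / (2*(1+0.39))
= 4519 / 2.78
= 1625.54 MPa

1625.54


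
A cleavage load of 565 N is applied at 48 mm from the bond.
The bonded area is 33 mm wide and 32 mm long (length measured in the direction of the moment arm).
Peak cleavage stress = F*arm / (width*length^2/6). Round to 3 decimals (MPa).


Moment = 565 * 48 = 27120 N*mm
Section modulus = 33 * 1024 / 6 = 33792 / 6 mm^3
Stress = 27120 / (33792 / 6) = 162720 / 33792
= 4.815 MPa

4.815


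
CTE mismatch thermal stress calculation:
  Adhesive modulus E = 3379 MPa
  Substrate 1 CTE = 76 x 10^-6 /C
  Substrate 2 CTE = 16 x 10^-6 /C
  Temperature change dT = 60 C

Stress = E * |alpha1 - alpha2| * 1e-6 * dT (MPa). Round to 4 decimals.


delta_alpha = |76 - 16| = 60 x 10^-6/C
Stress = 3379 * 60e-6 * 60
= 12.1644 MPa

12.1644


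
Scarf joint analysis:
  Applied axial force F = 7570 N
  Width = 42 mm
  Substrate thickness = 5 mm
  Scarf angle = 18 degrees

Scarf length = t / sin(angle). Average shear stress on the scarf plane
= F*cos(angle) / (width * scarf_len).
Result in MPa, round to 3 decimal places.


Scarf length = 5 / sin(18 deg) = 16.1803 mm
cos(18 deg) = 0.951057
Shear = 7570 * 0.951057 / (42 * 16.1803)
= 10.594 MPa

10.594


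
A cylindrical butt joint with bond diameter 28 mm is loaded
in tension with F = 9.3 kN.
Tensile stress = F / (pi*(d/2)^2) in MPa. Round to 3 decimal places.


Area = pi * (28/2)^2 = 615.7522 mm^2
Stress = 9.3*1000 / 615.7522
= 15.103 MPa

15.103


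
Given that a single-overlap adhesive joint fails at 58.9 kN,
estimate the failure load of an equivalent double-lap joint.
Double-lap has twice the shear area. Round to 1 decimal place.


Double-lap factor = 2
Expected load = 58.9 * 2 = 117.8 kN

117.8


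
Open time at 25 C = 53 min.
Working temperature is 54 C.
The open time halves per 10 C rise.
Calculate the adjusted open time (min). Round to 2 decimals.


factor = 2^((54 - 25) / 10) = 7.4643
ot = 53 / 7.4643 = 7.10 min

7.10


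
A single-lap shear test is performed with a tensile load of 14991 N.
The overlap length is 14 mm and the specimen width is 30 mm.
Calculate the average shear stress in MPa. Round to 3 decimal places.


Shear stress = F / (overlap * width)
= 14991 / (14 * 30)
= 14991 / 420
= 35.693 MPa

35.693


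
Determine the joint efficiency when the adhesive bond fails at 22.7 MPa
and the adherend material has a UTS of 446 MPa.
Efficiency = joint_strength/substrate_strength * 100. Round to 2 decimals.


Joint efficiency = 22.7 / 446 * 100
= 5.09%

5.09


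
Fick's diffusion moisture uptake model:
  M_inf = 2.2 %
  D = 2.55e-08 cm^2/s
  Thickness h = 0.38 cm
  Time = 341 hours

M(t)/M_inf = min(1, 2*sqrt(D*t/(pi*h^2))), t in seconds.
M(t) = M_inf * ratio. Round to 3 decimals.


t_sec = 341 * 3600 = 1227600
ratio = 2*sqrt(2.55e-08*1227600/(pi*0.38^2))
= min(1, 0.525376)
= 0.525376
M(t) = 2.2 * 0.525376 = 1.156 %

1.156


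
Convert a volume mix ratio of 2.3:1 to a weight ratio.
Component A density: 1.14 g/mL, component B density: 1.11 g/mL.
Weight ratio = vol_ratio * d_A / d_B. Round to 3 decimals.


= 2.3 * 1.14 / 1.11 = 2.362

2.362


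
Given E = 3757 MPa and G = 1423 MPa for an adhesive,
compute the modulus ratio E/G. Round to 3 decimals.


E/G ratio = 3757 / 1423 = 2.640

2.640


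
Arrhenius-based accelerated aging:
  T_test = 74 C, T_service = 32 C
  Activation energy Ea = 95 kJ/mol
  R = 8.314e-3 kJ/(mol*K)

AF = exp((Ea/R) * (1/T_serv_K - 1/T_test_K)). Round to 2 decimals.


T_test_K = 347.15, T_serv_K = 305.15
AF = exp((95/8.314e-3) * (1/305.15 - 1/347.15))
= 92.79

92.79


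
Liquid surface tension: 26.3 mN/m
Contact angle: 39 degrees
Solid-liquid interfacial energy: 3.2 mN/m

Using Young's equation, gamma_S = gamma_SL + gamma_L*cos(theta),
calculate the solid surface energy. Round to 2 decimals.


gamma_S = 3.2 + 26.3 * cos(39)
= 23.64 mN/m

23.64


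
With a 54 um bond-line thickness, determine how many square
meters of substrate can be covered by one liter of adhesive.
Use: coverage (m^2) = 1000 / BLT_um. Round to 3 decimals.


Coverage = 1000 / 54 = 18.519 m^2

18.519


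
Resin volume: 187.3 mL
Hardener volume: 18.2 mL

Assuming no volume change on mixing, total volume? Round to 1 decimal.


V_total = 187.3 + 18.2 = 205.5 mL

205.5


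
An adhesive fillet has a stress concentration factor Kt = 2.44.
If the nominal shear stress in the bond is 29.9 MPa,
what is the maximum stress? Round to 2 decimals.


Max stress = 29.9 * 2.44 = 72.96 MPa

72.96


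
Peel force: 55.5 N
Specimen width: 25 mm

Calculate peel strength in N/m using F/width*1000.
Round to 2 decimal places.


Peel strength = 55.5 / 25 * 1000 = 2220.00 N/m

2220.00


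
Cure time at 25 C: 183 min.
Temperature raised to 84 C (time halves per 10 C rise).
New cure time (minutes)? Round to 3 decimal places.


Acceleration factor = 2^(59/10) = 59.7141
New time = 183 / 59.7141 = 3.065 min

3.065


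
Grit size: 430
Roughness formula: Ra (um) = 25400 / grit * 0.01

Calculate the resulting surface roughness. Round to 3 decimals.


Ra = 25400 / 430 * 0.01
= 0.591 um

0.591


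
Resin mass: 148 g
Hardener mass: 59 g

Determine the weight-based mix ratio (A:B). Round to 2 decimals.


Ratio = 148 / 59 = 2.51

2.51


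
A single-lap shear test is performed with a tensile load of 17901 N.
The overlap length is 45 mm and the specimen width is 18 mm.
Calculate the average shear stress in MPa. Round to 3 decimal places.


Shear stress = F / (overlap * width)
= 17901 / (45 * 18)
= 17901 / 810
= 22.100 MPa

22.100


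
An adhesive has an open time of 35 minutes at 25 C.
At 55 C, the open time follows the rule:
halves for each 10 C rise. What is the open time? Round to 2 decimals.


Factor = 2^((55-25)/10) = 8.0000
Open time = 35 / 8.0000 = 4.38 min

4.38


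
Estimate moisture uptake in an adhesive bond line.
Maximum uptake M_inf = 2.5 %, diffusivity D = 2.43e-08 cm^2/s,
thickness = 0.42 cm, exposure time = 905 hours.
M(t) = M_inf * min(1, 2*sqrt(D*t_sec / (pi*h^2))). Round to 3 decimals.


Convert time: 905 h = 3258000 s
ratio = min(1, 2*sqrt(2.43e-08*3258000/(pi*0.42^2)))
= 0.755935
M(t) = 2.5 * 0.755935 = 1.890%

1.890


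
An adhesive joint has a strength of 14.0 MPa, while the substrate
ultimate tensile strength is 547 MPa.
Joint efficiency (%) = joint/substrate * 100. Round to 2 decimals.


Efficiency = 14.0 / 547 * 100
= 2.56%

2.56


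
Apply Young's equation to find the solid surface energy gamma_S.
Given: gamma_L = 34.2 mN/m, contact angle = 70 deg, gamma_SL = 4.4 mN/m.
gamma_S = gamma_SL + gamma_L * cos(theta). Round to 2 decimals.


theta_rad = 70 * pi/180 = 1.221730
gamma_S = 4.4 + 34.2 * cos(1.221730)
= 16.10 mN/m

16.10


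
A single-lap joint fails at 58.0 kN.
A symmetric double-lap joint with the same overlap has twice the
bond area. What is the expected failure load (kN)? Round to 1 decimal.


Double-lap load = 2 * 58.0 = 116.0 kN

116.0


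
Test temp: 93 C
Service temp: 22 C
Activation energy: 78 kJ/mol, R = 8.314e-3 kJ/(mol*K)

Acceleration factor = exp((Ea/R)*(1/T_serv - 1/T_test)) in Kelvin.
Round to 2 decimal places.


AF = exp((78/0.008314)*(1/295.15 - 1/366.15))
= 475.18

475.18


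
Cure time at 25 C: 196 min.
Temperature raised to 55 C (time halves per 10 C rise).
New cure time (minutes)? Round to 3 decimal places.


Acceleration factor = 2^(30/10) = 8.0000
New time = 196 / 8.0000 = 24.500 min

24.500


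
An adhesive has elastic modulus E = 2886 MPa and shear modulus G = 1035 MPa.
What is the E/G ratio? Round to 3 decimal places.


E/G = 2886 / 1035 = 2.788

2.788


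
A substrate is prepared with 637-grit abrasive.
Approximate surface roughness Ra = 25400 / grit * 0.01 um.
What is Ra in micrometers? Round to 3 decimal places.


Ra = 25400 / 637 * 0.01 = 0.399 um

0.399


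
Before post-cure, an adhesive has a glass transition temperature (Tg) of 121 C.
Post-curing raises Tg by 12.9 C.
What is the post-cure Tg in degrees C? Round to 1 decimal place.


Tg_post = Tg_base + delta_Tg
= 121 + 12.9
= 133.9 C

133.9


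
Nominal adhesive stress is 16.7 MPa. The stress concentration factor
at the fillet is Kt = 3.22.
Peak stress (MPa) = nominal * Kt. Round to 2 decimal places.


Peak = 16.7 * 3.22 = 53.77 MPa

53.77


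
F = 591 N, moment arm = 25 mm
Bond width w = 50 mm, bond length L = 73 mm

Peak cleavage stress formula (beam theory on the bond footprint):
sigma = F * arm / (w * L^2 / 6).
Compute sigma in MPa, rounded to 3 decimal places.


sigma = (591 * 25) / (50 * 5329 / 6)
= 14775 * 6 / 266450
= 88650 / 266450
= 0.333 MPa

0.333


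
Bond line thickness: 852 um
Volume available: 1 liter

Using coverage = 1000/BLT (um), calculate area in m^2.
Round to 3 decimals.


1 L = 1e6 mm^3, thickness = 852 um = 0.852 mm
Area = 1e6 / 0.852 mm^2 = (1e6 / 0.852) / 1e6 m^2 = 1000 / 852 m^2
= 1.174 m^2

1.174


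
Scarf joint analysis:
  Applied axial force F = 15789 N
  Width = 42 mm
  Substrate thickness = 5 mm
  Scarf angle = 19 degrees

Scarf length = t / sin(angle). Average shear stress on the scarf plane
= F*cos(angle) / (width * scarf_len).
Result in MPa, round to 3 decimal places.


Scarf length = 5 / sin(19 deg) = 15.3578 mm
cos(19 deg) = 0.945519
Shear = 15789 * 0.945519 / (42 * 15.3578)
= 23.144 MPa

23.144


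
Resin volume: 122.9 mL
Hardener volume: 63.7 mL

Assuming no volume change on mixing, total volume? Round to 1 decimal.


V_total = 122.9 + 63.7 = 186.6 mL

186.6


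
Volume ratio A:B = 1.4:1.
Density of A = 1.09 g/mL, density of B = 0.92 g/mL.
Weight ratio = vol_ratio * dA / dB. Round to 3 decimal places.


Wt ratio = 1.4 * 1.09 / 0.92
= 1.659

1.659


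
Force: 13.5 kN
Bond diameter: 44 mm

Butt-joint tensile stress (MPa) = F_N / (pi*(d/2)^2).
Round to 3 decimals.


F_N = 13.5 * 1000 = 13500.0 N
A = pi*(22.0)^2 = 1520.5308 mm^2
stress = 13500.0 / 1520.5308 = 8.878 MPa

8.878


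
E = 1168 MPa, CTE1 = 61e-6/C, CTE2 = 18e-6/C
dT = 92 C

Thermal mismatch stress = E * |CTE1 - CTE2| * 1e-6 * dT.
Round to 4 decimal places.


= 1168 * 43e-6 * 92
= 4.6206 MPa

4.6206


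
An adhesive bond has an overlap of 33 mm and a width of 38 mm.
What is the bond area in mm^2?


Bond area = overlap * width
= 33 * 38
= 1254 mm^2

1254


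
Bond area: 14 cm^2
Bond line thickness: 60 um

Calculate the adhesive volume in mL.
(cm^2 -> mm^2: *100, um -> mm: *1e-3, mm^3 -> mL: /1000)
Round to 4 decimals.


V = 14*100 * 60*1e-3 / 1000
= 0.0840 mL

0.0840


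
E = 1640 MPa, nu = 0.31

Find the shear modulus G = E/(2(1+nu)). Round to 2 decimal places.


G = 1640 / (2 * 1.31)
= 625.95 MPa

625.95


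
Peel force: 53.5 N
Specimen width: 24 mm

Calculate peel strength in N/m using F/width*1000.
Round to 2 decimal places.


Peel strength = 53.5 / 24 * 1000 = 2229.17 N/m

2229.17


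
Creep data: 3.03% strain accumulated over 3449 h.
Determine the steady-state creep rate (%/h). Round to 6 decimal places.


Rate = 3.03 / 3449 = 0.000879 %/h

0.000879


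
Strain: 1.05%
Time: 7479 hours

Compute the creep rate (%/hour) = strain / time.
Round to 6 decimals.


Creep rate = 1.05 / 7479
= 0.000140 %/h

0.000140


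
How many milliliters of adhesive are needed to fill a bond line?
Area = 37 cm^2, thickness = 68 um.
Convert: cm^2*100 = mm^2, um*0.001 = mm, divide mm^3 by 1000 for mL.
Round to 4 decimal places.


= (37 * 100) * (68 * 0.001) / 1000
= 0.2516 mL

0.2516


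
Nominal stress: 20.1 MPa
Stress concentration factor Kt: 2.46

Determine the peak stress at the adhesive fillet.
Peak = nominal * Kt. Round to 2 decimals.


Peak stress = 20.1 * 2.46
= 49.45 MPa

49.45


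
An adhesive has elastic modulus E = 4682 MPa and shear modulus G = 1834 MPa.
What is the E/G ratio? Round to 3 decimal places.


E/G = 4682 / 1834 = 2.553

2.553


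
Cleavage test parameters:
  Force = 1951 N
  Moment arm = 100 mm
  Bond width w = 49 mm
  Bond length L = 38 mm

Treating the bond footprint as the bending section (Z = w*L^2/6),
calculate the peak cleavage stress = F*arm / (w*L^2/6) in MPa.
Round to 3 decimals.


M = 1951 * 100 = 195100 N*mm
Z = 49 * 38^2 / 6 = 70756 / 6 mm^3
sigma = M / Z = 6 * 195100 / 70756 = 1170600 / 70756
= 16.544 MPa

16.544


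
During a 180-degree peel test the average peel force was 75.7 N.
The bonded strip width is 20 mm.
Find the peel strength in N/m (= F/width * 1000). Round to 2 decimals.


Peel strength = F/width * 1000
= 75.7 / 20 * 1000
= 3785.00 N/m

3785.00


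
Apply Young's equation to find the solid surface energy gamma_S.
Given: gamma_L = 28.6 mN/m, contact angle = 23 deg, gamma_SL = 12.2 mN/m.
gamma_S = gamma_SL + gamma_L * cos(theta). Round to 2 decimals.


theta_rad = 23 * pi/180 = 0.401426
gamma_S = 12.2 + 28.6 * cos(0.401426)
= 38.53 mN/m

38.53


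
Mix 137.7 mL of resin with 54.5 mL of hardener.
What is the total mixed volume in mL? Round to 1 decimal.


Total = 137.7 + 54.5 = 192.2 mL

192.2


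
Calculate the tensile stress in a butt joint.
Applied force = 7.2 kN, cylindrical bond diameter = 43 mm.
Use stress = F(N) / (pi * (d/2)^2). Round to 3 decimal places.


A = pi * 21.5^2 = 1452.2012 mm^2
sigma = 7200.0 / 1452.2012 = 4.958 MPa

4.958


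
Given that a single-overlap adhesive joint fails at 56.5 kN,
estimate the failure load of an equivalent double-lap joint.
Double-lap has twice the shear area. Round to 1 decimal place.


Double-lap factor = 2
Expected load = 56.5 * 2 = 113.0 kN

113.0


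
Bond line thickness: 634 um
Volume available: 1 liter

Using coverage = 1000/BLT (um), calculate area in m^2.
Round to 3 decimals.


1 L = 1e6 mm^3, thickness = 634 um = 0.634 mm
Area = 1e6 / 0.634 mm^2 = (1e6 / 0.634) / 1e6 m^2 = 1000 / 634 m^2
= 1.577 m^2

1.577


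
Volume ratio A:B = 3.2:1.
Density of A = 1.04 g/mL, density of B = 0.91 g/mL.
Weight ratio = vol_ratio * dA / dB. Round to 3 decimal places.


Wt ratio = 3.2 * 1.04 / 0.91
= 3.657

3.657


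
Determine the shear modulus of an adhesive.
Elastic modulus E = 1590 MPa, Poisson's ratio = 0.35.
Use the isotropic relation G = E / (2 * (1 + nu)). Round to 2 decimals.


G = 1590 / (2*(1+0.35)) = 1590 / 2.70
= 588.89 MPa

588.89


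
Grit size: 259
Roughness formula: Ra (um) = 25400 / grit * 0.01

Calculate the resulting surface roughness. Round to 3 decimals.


Ra = 25400 / 259 * 0.01
= 0.981 um

0.981


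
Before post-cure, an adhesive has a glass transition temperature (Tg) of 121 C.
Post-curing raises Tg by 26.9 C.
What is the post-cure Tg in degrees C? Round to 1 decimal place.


Tg_post = Tg_base + delta_Tg
= 121 + 26.9
= 147.9 C

147.9


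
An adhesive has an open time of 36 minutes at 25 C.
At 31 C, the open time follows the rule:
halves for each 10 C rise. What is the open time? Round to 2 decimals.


Factor = 2^((31-25)/10) = 1.5157
Open time = 36 / 1.5157 = 23.75 min

23.75


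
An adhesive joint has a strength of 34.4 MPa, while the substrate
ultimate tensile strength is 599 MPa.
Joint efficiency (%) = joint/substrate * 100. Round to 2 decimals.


Efficiency = 34.4 / 599 * 100
= 5.74%

5.74


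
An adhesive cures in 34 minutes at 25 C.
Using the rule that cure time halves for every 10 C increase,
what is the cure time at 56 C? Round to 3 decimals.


Factor = 2^((56 - 25) / 10) = 8.5742
Cure time = 34 / 8.5742
= 3.965 minutes

3.965


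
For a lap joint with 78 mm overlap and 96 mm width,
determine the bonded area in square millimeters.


Area = 78 * 96 = 7488 mm^2

7488


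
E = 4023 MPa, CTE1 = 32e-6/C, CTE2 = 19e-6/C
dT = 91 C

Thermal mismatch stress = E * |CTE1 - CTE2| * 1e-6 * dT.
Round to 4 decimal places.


= 4023 * 13e-6 * 91
= 4.7592 MPa

4.7592


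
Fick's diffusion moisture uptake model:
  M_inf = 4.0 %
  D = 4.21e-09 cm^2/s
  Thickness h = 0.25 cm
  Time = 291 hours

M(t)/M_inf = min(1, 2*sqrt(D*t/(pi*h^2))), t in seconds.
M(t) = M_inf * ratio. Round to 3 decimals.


t_sec = 291 * 3600 = 1047600
ratio = 2*sqrt(4.21e-09*1047600/(pi*0.25^2))
= min(1, 0.299746)
= 0.299746
M(t) = 4.0 * 0.299746 = 1.199 %

1.199


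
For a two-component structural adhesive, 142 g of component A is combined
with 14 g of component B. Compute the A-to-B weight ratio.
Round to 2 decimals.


Weight ratio A:B = 142 / 14
= 10.14

10.14


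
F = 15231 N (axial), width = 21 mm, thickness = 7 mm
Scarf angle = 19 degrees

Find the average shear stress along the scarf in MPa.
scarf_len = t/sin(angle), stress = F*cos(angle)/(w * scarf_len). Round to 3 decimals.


scarf_len = 7/sin(19 deg) = 21.5009
cos(19 deg) = 0.945519
stress = 15231*0.945519/(21*21.5009) = 31.895 MPa

31.895


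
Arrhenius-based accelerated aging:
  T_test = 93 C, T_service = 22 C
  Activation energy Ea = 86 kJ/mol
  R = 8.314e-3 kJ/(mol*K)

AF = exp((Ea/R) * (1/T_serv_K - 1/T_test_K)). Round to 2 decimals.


T_test_K = 366.15, T_serv_K = 295.15
AF = exp((86/8.314e-3) * (1/295.15 - 1/366.15))
= 894.15

894.15


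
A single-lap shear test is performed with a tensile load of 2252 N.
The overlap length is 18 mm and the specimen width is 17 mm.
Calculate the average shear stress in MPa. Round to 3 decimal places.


Shear stress = F / (overlap * width)
= 2252 / (18 * 17)
= 2252 / 306
= 7.359 MPa

7.359


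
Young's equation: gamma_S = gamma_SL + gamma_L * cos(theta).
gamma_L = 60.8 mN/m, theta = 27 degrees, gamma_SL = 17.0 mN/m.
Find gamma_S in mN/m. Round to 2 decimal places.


cos(27 deg) = 0.891007
gamma_S = 17.0 + 60.8 * 0.891007
= 71.17 mN/m

71.17


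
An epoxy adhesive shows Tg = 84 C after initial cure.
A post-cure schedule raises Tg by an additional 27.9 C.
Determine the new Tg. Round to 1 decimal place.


New Tg = 84 + 27.9
= 111.9 C

111.9


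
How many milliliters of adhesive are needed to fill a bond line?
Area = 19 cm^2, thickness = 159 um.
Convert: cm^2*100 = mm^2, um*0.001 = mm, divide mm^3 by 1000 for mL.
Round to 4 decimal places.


= (19 * 100) * (159 * 0.001) / 1000
= 0.3021 mL

0.3021


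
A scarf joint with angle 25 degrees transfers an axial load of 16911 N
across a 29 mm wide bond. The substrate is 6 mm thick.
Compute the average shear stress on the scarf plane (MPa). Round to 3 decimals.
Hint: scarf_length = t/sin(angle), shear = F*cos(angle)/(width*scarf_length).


scarf_length = 6 / sin(25 deg) = 14.1972 mm
cos(25 deg) = 0.906308
shear stress = 16911 * 0.906308 / (29 * 14.1972)
= 37.226 MPa

37.226


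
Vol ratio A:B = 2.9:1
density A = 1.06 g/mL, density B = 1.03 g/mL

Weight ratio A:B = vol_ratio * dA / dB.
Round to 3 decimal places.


Weight ratio = 2.9 * 1.06 / 1.03
= 2.984

2.984


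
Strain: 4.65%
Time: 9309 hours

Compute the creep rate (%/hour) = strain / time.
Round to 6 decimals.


Creep rate = 4.65 / 9309
= 0.000500 %/h

0.000500


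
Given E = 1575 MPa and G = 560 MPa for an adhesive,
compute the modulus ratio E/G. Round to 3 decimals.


E/G ratio = 1575 / 560 = 2.813

2.813


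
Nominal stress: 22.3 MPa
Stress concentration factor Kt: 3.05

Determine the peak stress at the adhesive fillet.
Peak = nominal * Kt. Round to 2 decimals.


Peak stress = 22.3 * 3.05
= 68.02 MPa

68.02


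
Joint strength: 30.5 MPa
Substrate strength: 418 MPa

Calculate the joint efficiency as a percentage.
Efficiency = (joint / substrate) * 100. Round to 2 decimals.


Efficiency = (30.5 / 418) * 100 = 7.30%

7.30


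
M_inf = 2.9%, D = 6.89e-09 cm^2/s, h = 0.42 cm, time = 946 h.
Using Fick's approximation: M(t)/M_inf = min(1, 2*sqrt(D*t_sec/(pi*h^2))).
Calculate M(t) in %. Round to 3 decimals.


t = 3405600 s
ratio = min(1, 2*sqrt(6.89e-09*3405600/(pi*0.1764)))
= 0.411540
M(t) = 2.9 * 0.411540 = 1.193%

1.193


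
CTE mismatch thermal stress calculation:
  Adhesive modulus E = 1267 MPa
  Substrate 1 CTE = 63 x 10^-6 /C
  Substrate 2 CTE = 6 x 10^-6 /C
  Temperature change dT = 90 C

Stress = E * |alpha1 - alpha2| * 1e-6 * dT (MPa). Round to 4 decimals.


delta_alpha = |63 - 6| = 57 x 10^-6/C
Stress = 1267 * 57e-6 * 90
= 6.4997 MPa

6.4997


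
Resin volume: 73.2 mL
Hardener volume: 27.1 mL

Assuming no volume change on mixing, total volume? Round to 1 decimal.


V_total = 73.2 + 27.1 = 100.3 mL

100.3


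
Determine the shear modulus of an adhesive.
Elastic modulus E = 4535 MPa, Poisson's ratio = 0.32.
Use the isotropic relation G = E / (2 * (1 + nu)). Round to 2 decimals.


G = 4535 / (2*(1+0.32)) = 4535 / 2.64
= 1717.80 MPa

1717.80


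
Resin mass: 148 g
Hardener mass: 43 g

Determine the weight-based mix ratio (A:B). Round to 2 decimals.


Ratio = 148 / 43 = 3.44

3.44


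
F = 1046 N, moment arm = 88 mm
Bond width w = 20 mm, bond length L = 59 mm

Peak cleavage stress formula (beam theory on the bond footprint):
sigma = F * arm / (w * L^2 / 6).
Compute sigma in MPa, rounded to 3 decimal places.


sigma = (1046 * 88) / (20 * 3481 / 6)
= 92048 * 6 / 69620
= 552288 / 69620
= 7.933 MPa

7.933


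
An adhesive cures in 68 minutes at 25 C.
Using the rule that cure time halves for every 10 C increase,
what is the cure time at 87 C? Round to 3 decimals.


Factor = 2^((87 - 25) / 10) = 73.5167
Cure time = 68 / 73.5167
= 0.925 minutes

0.925


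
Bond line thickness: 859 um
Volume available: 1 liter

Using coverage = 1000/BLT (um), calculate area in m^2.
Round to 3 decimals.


1 L = 1e6 mm^3, thickness = 859 um = 0.859 mm
Area = 1e6 / 0.859 mm^2 = (1e6 / 0.859) / 1e6 m^2 = 1000 / 859 m^2
= 1.164 m^2

1.164


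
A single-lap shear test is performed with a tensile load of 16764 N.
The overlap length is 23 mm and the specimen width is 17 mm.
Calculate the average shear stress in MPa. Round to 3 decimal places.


Shear stress = F / (overlap * width)
= 16764 / (23 * 17)
= 16764 / 391
= 42.875 MPa

42.875


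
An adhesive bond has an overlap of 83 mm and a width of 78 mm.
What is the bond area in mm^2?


Bond area = overlap * width
= 83 * 78
= 6474 mm^2

6474


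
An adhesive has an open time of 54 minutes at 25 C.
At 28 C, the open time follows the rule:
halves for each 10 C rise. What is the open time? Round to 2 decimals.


Factor = 2^((28-25)/10) = 1.2311
Open time = 54 / 1.2311 = 43.86 min

43.86


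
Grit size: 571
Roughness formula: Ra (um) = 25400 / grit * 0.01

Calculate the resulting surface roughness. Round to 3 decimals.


Ra = 25400 / 571 * 0.01
= 0.445 um

0.445


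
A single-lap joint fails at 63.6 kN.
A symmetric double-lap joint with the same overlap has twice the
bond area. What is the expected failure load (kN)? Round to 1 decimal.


Double-lap load = 2 * 63.6 = 127.2 kN

127.2


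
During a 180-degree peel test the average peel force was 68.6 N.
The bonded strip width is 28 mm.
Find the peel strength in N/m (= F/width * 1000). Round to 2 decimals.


Peel strength = F/width * 1000
= 68.6 / 28 * 1000
= 2450.00 N/m

2450.00


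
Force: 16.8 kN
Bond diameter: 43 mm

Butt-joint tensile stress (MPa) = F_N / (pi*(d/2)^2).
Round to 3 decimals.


F_N = 16.8 * 1000 = 16800.0 N
A = pi*(21.5)^2 = 1452.2012 mm^2
stress = 16800.0 / 1452.2012 = 11.569 MPa

11.569


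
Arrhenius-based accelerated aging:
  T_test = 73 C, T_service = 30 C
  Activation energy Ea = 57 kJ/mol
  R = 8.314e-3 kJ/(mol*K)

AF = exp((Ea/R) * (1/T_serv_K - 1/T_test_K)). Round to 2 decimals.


T_test_K = 346.15, T_serv_K = 303.15
AF = exp((57/8.314e-3) * (1/303.15 - 1/346.15))
= 16.60

16.60


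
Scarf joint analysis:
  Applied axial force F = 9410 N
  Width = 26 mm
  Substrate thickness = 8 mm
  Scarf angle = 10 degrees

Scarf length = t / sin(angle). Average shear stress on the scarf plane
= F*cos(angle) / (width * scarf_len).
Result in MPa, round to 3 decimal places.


Scarf length = 8 / sin(10 deg) = 46.0702 mm
cos(10 deg) = 0.984808
Shear = 9410 * 0.984808 / (26 * 46.0702)
= 7.737 MPa

7.737


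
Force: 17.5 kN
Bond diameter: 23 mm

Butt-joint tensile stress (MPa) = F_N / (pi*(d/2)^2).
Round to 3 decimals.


F_N = 17.5 * 1000 = 17500.0 N
A = pi*(11.5)^2 = 415.4756 mm^2
stress = 17500.0 / 415.4756 = 42.120 MPa

42.120


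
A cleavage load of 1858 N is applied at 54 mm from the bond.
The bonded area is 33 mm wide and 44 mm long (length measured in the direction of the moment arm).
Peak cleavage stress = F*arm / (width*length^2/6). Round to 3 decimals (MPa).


Moment = 1858 * 54 = 100332 N*mm
Section modulus = 33 * 1936 / 6 = 63888 / 6 mm^3
Stress = 100332 / (63888 / 6) = 601992 / 63888
= 9.423 MPa

9.423


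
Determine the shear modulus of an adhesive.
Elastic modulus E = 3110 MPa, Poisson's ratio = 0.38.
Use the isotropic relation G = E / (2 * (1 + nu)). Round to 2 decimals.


G = 3110 / (2*(1+0.38)) = 3110 / 2.76
= 1126.81 MPa

1126.81


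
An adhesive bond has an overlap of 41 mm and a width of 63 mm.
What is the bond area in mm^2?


Bond area = overlap * width
= 41 * 63
= 2583 mm^2

2583


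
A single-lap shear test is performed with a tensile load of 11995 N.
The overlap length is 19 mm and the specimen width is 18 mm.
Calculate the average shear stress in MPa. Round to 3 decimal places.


Shear stress = F / (overlap * width)
= 11995 / (19 * 18)
= 11995 / 342
= 35.073 MPa

35.073


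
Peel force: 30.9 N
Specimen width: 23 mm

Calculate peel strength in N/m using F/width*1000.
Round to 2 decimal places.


Peel strength = 30.9 / 23 * 1000 = 1343.48 N/m

1343.48


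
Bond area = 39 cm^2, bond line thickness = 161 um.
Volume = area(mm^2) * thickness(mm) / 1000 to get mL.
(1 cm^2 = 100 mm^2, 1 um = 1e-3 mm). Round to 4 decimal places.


area_mm2 = 39 * 100 = 3900
blt_mm = 161 * 1e-3 = 0.161
vol_mm3 = 3900 * 0.161 = 627.9
vol_mL = 627.9 / 1000 = 0.6279 mL

0.6279


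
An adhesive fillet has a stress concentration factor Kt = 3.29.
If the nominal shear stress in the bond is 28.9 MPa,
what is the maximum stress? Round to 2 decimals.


Max stress = 28.9 * 3.29 = 95.08 MPa

95.08


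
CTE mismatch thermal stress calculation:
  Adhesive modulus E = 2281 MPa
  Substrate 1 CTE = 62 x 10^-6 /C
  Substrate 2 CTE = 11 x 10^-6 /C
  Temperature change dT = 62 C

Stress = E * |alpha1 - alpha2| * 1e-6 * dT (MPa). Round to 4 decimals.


delta_alpha = |62 - 11| = 51 x 10^-6/C
Stress = 2281 * 51e-6 * 62
= 7.2125 MPa

7.2125


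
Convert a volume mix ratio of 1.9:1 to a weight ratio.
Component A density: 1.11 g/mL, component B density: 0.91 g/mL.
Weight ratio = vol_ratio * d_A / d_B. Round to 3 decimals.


= 1.9 * 1.11 / 0.91 = 2.318

2.318


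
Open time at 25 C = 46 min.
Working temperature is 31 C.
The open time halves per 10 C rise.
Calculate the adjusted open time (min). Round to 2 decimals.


factor = 2^((31 - 25) / 10) = 1.5157
ot = 46 / 1.5157 = 30.35 min

30.35


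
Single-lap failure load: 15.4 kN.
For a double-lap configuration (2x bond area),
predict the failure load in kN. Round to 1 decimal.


Failure load = 15.4 * 2 = 30.8 kN

30.8


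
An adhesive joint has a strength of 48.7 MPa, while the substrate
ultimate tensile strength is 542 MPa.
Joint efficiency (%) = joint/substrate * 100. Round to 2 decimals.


Efficiency = 48.7 / 542 * 100
= 8.99%

8.99


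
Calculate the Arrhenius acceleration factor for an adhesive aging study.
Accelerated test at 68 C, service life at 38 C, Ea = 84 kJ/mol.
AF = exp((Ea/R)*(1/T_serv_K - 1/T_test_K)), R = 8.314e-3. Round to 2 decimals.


T_test = 341.15 K, T_serv = 311.15 K
Ea/R = 84 / 0.008314 = 10103.44
AF = exp(10103.44 * (1/311.15 - 1/341.15))
= 17.38

17.38


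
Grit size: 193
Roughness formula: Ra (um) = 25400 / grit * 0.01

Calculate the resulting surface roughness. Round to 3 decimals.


Ra = 25400 / 193 * 0.01
= 1.316 um

1.316


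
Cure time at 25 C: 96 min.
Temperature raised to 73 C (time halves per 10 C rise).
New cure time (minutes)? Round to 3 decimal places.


Acceleration factor = 2^(48/10) = 27.8576
New time = 96 / 27.8576 = 3.446 min

3.446


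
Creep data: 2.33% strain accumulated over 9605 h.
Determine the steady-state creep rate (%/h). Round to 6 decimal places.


Rate = 2.33 / 9605 = 0.000243 %/h

0.000243


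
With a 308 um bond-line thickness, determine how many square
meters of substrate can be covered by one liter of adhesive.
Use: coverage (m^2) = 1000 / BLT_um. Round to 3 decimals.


Coverage = 1000 / 308 = 3.247 m^2

3.247


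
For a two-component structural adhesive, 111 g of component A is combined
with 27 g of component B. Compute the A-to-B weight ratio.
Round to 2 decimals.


Weight ratio A:B = 111 / 27
= 4.11

4.11


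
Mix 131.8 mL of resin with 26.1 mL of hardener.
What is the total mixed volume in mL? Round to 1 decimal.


Total = 131.8 + 26.1 = 157.9 mL

157.9


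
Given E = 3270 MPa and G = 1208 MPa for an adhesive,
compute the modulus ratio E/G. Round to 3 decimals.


E/G ratio = 3270 / 1208 = 2.707

2.707


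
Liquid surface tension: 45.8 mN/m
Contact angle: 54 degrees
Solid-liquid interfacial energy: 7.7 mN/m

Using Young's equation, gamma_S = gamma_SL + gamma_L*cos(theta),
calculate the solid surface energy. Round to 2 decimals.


gamma_S = 7.7 + 45.8 * cos(54)
= 34.62 mN/m

34.62


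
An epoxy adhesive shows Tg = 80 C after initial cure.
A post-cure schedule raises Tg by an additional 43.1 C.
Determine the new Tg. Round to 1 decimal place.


New Tg = 80 + 43.1
= 123.1 C

123.1


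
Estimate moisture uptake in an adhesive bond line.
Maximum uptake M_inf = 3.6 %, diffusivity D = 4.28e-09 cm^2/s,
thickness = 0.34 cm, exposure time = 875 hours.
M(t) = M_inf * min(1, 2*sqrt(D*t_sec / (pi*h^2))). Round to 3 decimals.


Convert time: 875 h = 3150000 s
ratio = min(1, 2*sqrt(4.28e-09*3150000/(pi*0.34^2)))
= 0.385348
M(t) = 3.6 * 0.385348 = 1.387%

1.387


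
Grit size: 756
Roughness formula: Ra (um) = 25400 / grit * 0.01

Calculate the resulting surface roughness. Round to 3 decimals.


Ra = 25400 / 756 * 0.01
= 0.336 um

0.336


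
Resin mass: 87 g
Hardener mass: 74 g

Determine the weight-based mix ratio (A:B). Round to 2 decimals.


Ratio = 87 / 74 = 1.18

1.18


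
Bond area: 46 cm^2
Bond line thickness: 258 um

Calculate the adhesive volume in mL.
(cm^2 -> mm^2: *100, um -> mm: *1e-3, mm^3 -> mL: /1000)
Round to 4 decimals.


V = 46*100 * 258*1e-3 / 1000
= 1.1868 mL

1.1868


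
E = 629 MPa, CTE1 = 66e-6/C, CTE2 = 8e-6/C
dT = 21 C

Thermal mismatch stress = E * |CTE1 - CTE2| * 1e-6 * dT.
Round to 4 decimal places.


= 629 * 58e-6 * 21
= 0.7661 MPa

0.7661


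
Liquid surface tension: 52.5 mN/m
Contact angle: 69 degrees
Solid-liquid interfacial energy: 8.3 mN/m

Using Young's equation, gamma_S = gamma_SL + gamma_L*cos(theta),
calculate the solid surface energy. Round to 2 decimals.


gamma_S = 8.3 + 52.5 * cos(69)
= 27.11 mN/m

27.11


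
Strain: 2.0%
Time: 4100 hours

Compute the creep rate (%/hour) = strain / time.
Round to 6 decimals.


Creep rate = 2.0 / 4100
= 0.000488 %/h

0.000488


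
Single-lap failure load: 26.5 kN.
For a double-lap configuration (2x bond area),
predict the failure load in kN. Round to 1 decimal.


Failure load = 26.5 * 2 = 53.0 kN

53.0


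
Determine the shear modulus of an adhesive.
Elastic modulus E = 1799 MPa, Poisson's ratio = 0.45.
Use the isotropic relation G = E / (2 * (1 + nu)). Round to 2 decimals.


G = 1799 / (2*(1+0.45)) = 1799 / 2.90
= 620.34 MPa

620.34


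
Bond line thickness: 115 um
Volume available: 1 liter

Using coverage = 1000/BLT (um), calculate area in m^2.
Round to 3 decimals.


1 L = 1e6 mm^3, thickness = 115 um = 0.115 mm
Area = 1e6 / 0.115 mm^2 = (1e6 / 0.115) / 1e6 m^2 = 1000 / 115 m^2
= 8.696 m^2

8.696
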